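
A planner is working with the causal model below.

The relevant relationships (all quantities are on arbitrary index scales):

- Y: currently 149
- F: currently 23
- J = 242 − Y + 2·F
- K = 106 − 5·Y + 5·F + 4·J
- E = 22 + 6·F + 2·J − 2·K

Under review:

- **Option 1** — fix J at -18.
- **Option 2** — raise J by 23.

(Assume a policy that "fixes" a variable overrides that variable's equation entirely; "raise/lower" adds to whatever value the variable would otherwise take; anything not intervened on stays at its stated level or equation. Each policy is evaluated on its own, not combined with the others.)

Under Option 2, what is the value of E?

Option 2 (J + 23):
  Y = 149
  F = 23
  J = 242 − 149 + 2·23 (+23 from intervention) = 162
  K = 106 − 5·149 + 5·23 + 4·162 = 124
  E = 22 + 6·23 + 2·162 − 2·124 = 236

236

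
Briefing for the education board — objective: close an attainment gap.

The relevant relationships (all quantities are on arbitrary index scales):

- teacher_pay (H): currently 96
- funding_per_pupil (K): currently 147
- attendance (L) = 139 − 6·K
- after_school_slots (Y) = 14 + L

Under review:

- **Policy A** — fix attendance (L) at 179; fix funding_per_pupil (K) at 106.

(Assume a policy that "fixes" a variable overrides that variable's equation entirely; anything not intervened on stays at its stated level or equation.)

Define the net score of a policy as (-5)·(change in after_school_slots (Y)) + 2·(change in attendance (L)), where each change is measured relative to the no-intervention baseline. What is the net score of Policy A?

-2766

Baseline:
  K = 147
  L = 139 − 6·147 = -743
  Y = 14 + (-743) = -729
Policy A (L := 179, K := 106):
  K = 106
  L = 179
  Y = 14 + 179 = 193
ΔY = 193 − (-729) = 922; ΔL = 179 − (-743) = 922
Score = (-5)·922 + 2·922 = -2766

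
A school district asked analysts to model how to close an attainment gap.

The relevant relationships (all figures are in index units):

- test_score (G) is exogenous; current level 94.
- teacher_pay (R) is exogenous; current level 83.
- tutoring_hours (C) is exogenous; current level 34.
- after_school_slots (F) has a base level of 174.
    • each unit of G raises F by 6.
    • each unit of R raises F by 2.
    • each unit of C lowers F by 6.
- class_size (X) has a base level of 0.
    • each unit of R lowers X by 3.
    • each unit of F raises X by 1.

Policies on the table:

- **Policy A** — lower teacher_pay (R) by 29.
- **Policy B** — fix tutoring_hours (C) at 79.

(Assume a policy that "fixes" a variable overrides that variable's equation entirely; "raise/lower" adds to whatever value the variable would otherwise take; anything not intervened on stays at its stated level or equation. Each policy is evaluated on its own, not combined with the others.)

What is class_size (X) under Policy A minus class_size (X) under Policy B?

299

Policy A (R − 29):
  G = 94
  R = 83 − 29 = 54
  C = 34
  F = 174 + 6·94 + 2·54 − 6·34 = 642
  X = 0 − 3·54 + 642 = 480
Policy B (C := 79):
  G = 94
  R = 83
  C = 79
  F = 174 + 6·94 + 2·83 − 6·79 = 430
  X = 0 − 3·83 + 430 = 181
X: 480 − 181 = 299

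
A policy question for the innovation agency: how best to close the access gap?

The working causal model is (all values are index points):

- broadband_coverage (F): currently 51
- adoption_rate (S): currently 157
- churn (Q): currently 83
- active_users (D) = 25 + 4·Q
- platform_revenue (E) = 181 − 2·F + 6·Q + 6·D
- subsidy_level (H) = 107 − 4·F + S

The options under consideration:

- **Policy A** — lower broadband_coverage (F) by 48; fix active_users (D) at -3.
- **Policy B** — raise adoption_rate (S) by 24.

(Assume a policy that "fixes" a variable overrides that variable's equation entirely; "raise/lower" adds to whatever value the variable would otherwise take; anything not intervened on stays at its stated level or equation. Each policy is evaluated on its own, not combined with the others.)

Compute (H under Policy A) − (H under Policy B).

Policy A (F − 48, D := -3):
  F = 51 − 48 = 3
  S = 157
  H = 107 − 4·3 + 157 = 252
Policy B (S + 24):
  F = 51
  S = 157 + 24 = 181
  H = 107 − 4·51 + 181 = 84
H: 252 − 84 = 168

168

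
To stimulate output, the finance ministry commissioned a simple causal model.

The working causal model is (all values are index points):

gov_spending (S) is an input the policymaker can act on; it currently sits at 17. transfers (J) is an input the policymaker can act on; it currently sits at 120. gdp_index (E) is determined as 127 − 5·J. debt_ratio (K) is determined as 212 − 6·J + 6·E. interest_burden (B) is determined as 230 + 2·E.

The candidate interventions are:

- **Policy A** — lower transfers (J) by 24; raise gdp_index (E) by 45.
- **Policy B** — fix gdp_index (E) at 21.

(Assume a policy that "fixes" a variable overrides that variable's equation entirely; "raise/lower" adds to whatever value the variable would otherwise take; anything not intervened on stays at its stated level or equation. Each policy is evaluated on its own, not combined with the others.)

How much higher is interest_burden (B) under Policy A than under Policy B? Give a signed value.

Policy A (J − 24, E + 45):
  J = 120 − 24 = 96
  E = 127 − 5·96 (+45 from intervention) = -308
  B = 230 + 2·(-308) = -386
Policy B (E := 21):
  J = 120
  E = 21
  B = 230 + 2·21 = 272
B: -386 − 272 = -658

-658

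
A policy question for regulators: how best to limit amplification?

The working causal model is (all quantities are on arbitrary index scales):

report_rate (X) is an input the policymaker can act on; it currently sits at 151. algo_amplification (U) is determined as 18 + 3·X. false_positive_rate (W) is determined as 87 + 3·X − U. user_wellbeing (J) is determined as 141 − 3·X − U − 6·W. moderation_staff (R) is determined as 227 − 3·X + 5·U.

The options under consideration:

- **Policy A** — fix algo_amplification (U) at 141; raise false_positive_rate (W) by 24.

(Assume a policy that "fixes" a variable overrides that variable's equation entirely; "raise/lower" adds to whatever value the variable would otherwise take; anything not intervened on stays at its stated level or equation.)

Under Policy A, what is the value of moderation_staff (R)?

Policy A (U := 141, W + 24):
  X = 151
  U = 141
  R = 227 − 3·151 + 5·141 = 479

479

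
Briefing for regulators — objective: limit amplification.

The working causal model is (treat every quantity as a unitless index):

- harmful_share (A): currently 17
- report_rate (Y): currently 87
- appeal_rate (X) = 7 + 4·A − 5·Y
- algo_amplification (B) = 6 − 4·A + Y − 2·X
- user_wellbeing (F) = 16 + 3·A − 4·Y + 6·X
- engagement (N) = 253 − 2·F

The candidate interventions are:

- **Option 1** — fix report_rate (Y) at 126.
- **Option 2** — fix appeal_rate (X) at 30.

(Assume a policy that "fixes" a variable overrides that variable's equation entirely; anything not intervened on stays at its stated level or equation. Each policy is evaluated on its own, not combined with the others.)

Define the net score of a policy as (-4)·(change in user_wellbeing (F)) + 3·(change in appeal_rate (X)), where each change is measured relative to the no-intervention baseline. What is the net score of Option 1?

Baseline:
  A = 17
  Y = 87
  X = 7 + 4·17 − 5·87 = -360
  F = 16 + 3·17 − 4·87 + 6·(-360) = -2441
Option 1 (Y := 126):
  A = 17
  Y = 126
  X = 7 + 4·17 − 5·126 = -555
  F = 16 + 3·17 − 4·126 + 6·(-555) = -3767
ΔF = -3767 − (-2441) = -1326; ΔX = -555 − (-360) = -195
Score = (-4)·(-1326) + 3·(-195) = 4719

4719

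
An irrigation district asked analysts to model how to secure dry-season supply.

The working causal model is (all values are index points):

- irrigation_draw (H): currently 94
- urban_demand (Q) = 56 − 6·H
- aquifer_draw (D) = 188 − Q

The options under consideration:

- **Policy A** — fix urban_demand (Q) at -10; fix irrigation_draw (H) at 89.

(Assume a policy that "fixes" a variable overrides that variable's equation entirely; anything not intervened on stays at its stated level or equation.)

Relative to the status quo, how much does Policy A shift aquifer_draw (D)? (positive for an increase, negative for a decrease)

Baseline:
  H = 94
  Q = 56 − 6·94 = -508
  D = 188 − (-508) = 696
Policy A (Q := -10, H := 89):
  H = 89
  Q = -10
  D = 188 − (-10) = 198
Change in D: 198 − 696 = -498

-498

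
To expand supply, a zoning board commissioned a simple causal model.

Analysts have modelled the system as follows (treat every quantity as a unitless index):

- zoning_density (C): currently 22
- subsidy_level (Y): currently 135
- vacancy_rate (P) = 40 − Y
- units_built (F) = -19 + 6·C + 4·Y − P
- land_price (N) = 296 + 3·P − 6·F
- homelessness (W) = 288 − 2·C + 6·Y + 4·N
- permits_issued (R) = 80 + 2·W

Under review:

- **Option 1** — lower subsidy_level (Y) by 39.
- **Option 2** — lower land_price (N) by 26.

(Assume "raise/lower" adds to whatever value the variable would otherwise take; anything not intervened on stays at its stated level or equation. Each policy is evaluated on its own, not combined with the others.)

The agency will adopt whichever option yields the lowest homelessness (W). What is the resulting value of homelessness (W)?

-16958

Option 1 (Y − 39):
  C = 22
  Y = 135 − 39 = 96
  P = 40 − 96 = -56
  F = -19 + 6·22 + 4·96 − (-56) = 553
  N = 296 + 3·(-56) − 6·553 = -3190
  W = 288 − 2·22 + 6·96 + 4·(-3190) = -11940
Option 2 (N − 26):
  C = 22
  Y = 135
  P = 40 − 135 = -95
  F = -19 + 6·22 + 4·135 − (-95) = 748
  N = 296 + 3·(-95) − 6·748 (−26 from intervention) = -4503
  W = 288 − 2·22 + 6·135 + 4·(-4503) = -16958
Comparing — Option 1: W=-11940, Option 2: W=-16958. Lowest is -16958 (Option 2).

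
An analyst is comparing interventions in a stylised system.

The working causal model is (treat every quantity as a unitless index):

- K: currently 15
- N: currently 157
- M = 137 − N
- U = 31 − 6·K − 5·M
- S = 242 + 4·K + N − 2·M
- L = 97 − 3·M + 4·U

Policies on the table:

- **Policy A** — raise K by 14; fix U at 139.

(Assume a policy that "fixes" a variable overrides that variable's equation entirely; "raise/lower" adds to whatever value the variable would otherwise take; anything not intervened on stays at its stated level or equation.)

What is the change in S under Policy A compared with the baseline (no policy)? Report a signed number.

Baseline:
  K = 15
  N = 157
  M = 137 − 157 = -20
  S = 242 + 4·15 + 157 − 2·(-20) = 499
Policy A (K + 14, U := 139):
  K = 15 + 14 = 29
  N = 157
  M = 137 − 157 = -20
  S = 242 + 4·29 + 157 − 2·(-20) = 555
Change in S: 555 − 499 = 56

56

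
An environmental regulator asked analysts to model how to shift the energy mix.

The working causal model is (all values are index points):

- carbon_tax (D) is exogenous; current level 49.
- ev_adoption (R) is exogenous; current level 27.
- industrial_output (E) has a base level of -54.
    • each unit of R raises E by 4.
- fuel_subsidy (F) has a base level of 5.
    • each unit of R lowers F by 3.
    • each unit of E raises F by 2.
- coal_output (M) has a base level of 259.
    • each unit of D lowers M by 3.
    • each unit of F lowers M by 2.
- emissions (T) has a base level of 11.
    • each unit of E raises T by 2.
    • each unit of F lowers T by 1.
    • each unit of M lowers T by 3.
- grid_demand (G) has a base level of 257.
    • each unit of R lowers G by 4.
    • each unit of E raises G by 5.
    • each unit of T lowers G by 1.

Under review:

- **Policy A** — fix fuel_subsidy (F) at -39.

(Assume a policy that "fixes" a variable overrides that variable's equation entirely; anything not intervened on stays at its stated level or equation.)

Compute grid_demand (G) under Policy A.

Policy A (F := -39):
  D = 49
  R = 27
  E = -54 + 4·27 = 54
  F = -39
  M = 259 − 3·49 − 2·(-39) = 190
  T = 11 + 2·54 − (-39) − 3·190 = -412
  G = 257 − 4·27 + 5·54 − (-412) = 831

831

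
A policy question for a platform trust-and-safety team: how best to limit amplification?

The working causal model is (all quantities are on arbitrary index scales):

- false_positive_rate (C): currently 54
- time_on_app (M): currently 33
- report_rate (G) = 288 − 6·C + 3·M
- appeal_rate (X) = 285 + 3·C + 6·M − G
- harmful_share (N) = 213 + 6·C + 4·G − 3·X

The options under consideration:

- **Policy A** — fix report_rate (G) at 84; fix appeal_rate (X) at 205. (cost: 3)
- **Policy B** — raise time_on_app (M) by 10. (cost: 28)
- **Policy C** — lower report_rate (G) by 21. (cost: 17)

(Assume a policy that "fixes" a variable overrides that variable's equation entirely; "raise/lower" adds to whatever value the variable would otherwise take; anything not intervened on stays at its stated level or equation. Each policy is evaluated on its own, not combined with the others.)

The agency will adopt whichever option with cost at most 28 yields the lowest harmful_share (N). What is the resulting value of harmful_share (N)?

Policy A (G := 84, X := 205):
  C = 54
  M = 33
  G = 84
  X = 205
  N = 213 + 6·54 + 4·84 − 3·205 = 258
Policy B (M + 10):
  C = 54
  M = 33 + 10 = 43
  G = 288 − 6·54 + 3·43 = 93
  X = 285 + 3·54 + 6·43 − 93 = 612
  N = 213 + 6·54 + 4·93 − 3·612 = -927
Policy C (G − 21):
  C = 54
  M = 33
  G = 288 − 6·54 + 3·33 (−21 from intervention) = 42
  X = 285 + 3·54 + 6·33 − 42 = 603
  N = 213 + 6·54 + 4·42 − 3·603 = -1104
Comparing — Policy A: N=258, Policy B: N=-927, Policy C: N=-1104. Lowest is -1104 (Policy C).

-1104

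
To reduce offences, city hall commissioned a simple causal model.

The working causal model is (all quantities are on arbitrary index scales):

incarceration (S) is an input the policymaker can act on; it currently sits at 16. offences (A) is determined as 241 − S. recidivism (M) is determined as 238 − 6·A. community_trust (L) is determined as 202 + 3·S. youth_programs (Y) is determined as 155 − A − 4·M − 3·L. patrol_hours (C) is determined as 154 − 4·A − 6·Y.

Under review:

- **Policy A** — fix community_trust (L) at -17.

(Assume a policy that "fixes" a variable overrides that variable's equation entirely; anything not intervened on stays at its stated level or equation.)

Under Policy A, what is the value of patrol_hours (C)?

Policy A (L := -17):
  S = 16
  A = 241 − 16 = 225
  M = 238 − 6·225 = -1112
  L = -17
  Y = 155 − 225 − 4·(-1112) − 3·(-17) = 4429
  C = 154 − 4·225 − 6·4429 = -27320

-27320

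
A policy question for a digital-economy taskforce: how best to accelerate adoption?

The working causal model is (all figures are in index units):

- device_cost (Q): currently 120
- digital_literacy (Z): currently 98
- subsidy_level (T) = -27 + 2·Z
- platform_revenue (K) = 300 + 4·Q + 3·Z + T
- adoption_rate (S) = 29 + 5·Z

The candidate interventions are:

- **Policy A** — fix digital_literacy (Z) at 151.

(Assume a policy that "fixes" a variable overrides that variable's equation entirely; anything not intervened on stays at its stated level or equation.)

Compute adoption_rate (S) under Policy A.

Policy A (Z := 151):
  Z = 151
  S = 29 + 5·151 = 784

784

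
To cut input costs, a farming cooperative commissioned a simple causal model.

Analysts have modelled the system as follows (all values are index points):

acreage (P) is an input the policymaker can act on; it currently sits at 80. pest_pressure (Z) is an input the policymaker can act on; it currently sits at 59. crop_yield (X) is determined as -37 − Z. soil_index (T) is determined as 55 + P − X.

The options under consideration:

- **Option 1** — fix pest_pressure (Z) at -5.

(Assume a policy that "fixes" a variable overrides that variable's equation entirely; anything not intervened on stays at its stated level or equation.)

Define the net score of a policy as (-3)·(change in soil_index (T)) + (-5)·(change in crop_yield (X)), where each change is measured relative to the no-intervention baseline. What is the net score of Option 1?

Baseline:
  P = 80
  Z = 59
  X = -37 − 59 = -96
  T = 55 + 80 − (-96) = 231
Option 1 (Z := -5):
  P = 80
  Z = -5
  X = -37 − (-5) = -32
  T = 55 + 80 − (-32) = 167
ΔT = 167 − 231 = -64; ΔX = -32 − (-96) = 64
Score = (-3)·(-64) + (-5)·64 = -128

-128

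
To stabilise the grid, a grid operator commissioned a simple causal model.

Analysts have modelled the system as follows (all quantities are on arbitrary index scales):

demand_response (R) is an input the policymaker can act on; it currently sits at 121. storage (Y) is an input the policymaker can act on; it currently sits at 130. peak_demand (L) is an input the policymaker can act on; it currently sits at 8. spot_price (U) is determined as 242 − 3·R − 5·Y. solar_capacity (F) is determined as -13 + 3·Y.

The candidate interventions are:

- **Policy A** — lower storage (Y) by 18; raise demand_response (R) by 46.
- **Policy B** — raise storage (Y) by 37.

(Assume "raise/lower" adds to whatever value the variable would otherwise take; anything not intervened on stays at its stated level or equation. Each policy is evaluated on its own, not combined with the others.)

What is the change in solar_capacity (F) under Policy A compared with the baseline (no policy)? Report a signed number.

Baseline:
  Y = 130
  F = -13 + 3·130 = 377
Policy A (Y − 18, R + 46):
  Y = 130 − 18 = 112
  F = -13 + 3·112 = 323
Change in F: 323 − 377 = -54

-54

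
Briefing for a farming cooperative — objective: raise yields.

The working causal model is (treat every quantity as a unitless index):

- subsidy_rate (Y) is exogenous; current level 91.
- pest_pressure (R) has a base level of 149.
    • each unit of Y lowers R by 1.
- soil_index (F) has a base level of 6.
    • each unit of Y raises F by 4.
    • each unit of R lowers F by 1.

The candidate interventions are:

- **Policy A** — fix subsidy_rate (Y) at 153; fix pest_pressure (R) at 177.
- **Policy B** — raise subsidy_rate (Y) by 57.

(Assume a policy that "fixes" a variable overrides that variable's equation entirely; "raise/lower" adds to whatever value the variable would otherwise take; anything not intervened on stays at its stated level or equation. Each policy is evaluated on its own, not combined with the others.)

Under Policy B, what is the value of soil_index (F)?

Policy B (Y + 57):
  Y = 91 + 57 = 148
  R = 149 − 148 = 1
  F = 6 + 4·148 − 1 = 597

597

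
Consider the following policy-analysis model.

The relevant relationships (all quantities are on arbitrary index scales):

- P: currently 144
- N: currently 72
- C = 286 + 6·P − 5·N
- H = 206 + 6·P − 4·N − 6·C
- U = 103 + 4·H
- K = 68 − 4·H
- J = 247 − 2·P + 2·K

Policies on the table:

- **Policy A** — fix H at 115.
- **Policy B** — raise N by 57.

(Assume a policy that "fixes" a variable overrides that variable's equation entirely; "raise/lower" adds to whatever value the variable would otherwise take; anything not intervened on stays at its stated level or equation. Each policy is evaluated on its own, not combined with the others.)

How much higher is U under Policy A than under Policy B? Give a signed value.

10364

Policy A (H := 115):
  P = 144
  N = 72
  C = 286 + 6·144 − 5·72 = 790
  H = 115
  U = 103 + 4·115 = 563
Policy B (N + 57):
  P = 144
  N = 72 + 57 = 129
  C = 286 + 6·144 − 5·129 = 505
  H = 206 + 6·144 − 4·129 − 6·505 = -2476
  U = 103 + 4·(-2476) = -9801
U: 563 − (-9801) = 10364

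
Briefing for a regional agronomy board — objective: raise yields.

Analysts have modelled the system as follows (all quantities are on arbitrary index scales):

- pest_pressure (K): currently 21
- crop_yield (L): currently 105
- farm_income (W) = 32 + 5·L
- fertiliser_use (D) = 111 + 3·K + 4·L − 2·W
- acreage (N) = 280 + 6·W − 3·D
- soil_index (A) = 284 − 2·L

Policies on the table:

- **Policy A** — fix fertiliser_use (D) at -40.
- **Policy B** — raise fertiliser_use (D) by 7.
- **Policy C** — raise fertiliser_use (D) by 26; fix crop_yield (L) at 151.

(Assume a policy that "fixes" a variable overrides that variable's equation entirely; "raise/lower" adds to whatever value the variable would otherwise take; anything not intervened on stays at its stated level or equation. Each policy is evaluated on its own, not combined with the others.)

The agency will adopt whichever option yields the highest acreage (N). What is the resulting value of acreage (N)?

Policy A (D := -40):
  K = 21
  L = 105
  W = 32 + 5·105 = 557
  D = -40
  N = 280 + 6·557 − 3·(-40) = 3742
Policy B (D + 7):
  K = 21
  L = 105
  W = 32 + 5·105 = 557
  D = 111 + 3·21 + 4·105 − 2·557 (+7 from intervention) = -513
  N = 280 + 6·557 − 3·(-513) = 5161
Policy C (D + 26, L := 151):
  K = 21
  L = 151
  W = 32 + 5·151 = 787
  D = 111 + 3·21 + 4·151 − 2·787 (+26 from intervention) = -770
  N = 280 + 6·787 − 3·(-770) = 7312
Comparing — Policy A: N=3742, Policy B: N=5161, Policy C: N=7312. Highest is 7312 (Policy C).

7312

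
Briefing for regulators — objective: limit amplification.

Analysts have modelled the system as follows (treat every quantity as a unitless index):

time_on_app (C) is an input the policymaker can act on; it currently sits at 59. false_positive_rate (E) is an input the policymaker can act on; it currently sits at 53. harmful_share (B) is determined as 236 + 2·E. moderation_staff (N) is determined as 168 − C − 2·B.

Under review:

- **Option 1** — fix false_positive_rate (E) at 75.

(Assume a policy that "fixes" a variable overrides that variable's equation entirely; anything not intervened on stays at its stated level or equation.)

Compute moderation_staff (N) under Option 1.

-663

Option 1 (E := 75):
  C = 59
  E = 75
  B = 236 + 2·75 = 386
  N = 168 − 59 − 2·386 = -663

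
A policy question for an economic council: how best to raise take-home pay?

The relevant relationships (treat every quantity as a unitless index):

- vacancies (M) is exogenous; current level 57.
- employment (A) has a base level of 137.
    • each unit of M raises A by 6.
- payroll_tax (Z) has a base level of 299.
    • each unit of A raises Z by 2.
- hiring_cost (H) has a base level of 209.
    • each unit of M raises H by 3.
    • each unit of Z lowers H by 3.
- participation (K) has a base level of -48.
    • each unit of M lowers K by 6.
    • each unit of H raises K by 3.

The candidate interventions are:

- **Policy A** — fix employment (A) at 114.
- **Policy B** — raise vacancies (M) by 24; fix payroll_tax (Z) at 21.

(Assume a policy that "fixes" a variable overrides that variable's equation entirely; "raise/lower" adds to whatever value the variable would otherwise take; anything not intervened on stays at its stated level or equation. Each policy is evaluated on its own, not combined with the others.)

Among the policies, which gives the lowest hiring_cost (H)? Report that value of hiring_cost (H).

-1201

Policy A (A := 114):
  M = 57
  A = 114
  Z = 299 + 2·114 = 527
  H = 209 + 3·57 − 3·527 = -1201
Policy B (M + 24, Z := 21):
  M = 57 + 24 = 81
  A = 137 + 6·81 = 623
  Z = 21
  H = 209 + 3·81 − 3·21 = 389
Comparing — Policy A: H=-1201, Policy B: H=389. Lowest is -1201 (Policy A).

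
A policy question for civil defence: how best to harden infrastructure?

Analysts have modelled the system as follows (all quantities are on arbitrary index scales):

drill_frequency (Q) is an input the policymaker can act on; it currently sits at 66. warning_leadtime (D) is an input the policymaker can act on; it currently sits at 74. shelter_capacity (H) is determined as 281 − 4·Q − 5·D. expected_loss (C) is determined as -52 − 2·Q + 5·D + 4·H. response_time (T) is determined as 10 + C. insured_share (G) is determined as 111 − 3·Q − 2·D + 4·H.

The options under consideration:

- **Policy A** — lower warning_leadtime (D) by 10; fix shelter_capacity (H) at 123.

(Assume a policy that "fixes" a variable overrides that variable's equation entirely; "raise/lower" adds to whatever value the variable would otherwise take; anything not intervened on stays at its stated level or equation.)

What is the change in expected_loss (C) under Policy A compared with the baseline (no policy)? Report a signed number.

1854

Baseline:
  Q = 66
  D = 74
  H = 281 − 4·66 − 5·74 = -353
  C = -52 − 2·66 + 5·74 + 4·(-353) = -1226
Policy A (D − 10, H := 123):
  Q = 66
  D = 74 − 10 = 64
  H = 123
  C = -52 − 2·66 + 5·64 + 4·123 = 628
Change in C: 628 − (-1226) = 1854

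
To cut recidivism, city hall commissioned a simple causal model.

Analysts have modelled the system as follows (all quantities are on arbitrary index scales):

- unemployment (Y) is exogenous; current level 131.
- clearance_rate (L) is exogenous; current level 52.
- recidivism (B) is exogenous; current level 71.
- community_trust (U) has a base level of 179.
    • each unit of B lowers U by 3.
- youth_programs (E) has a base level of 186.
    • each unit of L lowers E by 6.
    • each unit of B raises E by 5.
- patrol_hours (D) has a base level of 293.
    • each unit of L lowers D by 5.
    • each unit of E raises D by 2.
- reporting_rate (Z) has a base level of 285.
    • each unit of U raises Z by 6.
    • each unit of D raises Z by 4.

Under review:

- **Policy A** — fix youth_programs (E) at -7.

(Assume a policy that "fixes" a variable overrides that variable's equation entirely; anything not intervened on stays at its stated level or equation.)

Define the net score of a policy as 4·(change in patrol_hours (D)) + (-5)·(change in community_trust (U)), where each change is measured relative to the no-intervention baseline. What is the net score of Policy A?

-1888

Baseline:
  L = 52
  B = 71
  U = 179 − 3·71 = -34
  E = 186 − 6·52 + 5·71 = 229
  D = 293 − 5·52 + 2·229 = 491
Policy A (E := -7):
  L = 52
  B = 71
  U = 179 − 3·71 = -34
  E = -7
  D = 293 − 5·52 + 2·(-7) = 19
ΔD = 19 − 491 = -472; ΔU = -34 − (-34) = 0
Score = 4·(-472) + (-5)·0 = -1888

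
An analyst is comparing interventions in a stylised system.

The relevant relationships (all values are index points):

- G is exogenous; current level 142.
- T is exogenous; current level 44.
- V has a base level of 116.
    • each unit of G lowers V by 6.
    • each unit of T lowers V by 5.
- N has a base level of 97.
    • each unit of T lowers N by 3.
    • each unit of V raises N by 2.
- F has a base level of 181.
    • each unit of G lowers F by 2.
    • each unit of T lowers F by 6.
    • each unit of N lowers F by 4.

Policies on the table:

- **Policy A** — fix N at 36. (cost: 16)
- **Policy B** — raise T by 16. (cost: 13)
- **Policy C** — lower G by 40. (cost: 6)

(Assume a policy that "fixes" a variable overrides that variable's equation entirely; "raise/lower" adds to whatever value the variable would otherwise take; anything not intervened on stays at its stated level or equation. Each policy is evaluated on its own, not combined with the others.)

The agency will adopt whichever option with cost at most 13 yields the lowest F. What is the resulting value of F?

5581

Policy B (T + 16):
  G = 142
  T = 44 + 16 = 60
  V = 116 − 6·142 − 5·60 = -1036
  N = 97 − 3·60 + 2·(-1036) = -2155
  F = 181 − 2·142 − 6·60 − 4·(-2155) = 8157
Policy C (G − 40):
  G = 142 − 40 = 102
  T = 44
  V = 116 − 6·102 − 5·44 = -716
  N = 97 − 3·44 + 2·(-716) = -1467
  F = 181 − 2·102 − 6·44 − 4·(-1467) = 5581
Comparing — Policy B: F=8157, Policy C: F=5581. Lowest is 5581 (Policy C).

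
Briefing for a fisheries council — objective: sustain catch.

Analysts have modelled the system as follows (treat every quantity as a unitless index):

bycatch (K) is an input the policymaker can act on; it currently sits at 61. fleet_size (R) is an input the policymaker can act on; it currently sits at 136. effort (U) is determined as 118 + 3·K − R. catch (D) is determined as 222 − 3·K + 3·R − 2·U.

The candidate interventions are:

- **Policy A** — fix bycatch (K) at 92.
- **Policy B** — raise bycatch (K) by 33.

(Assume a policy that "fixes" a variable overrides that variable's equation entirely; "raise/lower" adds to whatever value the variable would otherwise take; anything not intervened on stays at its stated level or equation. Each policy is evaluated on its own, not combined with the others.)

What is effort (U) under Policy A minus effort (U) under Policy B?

-6

Policy A (K := 92):
  K = 92
  R = 136
  U = 118 + 3·92 − 136 = 258
Policy B (K + 33):
  K = 61 + 33 = 94
  R = 136
  U = 118 + 3·94 − 136 = 264
U: 258 − 264 = -6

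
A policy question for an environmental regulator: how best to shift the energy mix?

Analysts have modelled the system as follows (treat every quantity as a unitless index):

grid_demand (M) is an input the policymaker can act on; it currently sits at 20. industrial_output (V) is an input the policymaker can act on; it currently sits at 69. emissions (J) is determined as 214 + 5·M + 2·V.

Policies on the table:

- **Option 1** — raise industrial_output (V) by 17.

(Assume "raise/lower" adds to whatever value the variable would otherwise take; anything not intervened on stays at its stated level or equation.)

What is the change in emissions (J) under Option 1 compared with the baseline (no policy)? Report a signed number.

Baseline:
  M = 20
  V = 69
  J = 214 + 5·20 + 2·69 = 452
Option 1 (V + 17):
  M = 20
  V = 69 + 17 = 86
  J = 214 + 5·20 + 2·86 = 486
Change in J: 486 − 452 = 34

34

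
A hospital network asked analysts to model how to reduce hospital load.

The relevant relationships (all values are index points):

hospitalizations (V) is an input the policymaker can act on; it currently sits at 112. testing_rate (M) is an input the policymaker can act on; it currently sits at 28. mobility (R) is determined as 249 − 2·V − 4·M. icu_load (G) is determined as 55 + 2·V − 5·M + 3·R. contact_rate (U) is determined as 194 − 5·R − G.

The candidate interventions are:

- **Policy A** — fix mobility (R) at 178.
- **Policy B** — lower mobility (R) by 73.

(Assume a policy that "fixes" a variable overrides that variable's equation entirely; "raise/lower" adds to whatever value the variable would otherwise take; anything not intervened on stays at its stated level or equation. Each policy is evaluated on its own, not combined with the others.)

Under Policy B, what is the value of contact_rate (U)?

Policy B (R − 73):
  V = 112
  M = 28
  R = 249 − 2·112 − 4·28 (−73 from intervention) = -160
  G = 55 + 2·112 − 5·28 + 3·(-160) = -341
  U = 194 − 5·(-160) − (-341) = 1335

1335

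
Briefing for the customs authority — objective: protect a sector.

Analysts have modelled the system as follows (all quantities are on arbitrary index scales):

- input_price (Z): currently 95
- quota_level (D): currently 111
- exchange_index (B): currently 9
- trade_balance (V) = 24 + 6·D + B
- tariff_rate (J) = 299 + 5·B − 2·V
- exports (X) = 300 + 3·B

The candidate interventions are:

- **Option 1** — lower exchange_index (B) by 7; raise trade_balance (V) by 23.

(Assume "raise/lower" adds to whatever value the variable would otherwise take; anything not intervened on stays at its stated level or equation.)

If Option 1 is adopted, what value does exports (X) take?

Option 1 (B − 7, V + 23):
  B = 9 − 7 = 2
  X = 300 + 3·2 = 306

306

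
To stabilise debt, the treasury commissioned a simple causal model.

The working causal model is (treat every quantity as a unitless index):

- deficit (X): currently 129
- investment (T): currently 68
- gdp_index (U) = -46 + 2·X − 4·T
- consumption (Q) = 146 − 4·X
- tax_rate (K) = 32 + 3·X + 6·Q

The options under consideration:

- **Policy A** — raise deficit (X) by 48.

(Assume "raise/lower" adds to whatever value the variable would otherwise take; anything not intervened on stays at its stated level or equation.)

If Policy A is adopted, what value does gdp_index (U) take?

36

Policy A (X + 48):
  X = 129 + 48 = 177
  T = 68
  U = -46 + 2·177 − 4·68 = 36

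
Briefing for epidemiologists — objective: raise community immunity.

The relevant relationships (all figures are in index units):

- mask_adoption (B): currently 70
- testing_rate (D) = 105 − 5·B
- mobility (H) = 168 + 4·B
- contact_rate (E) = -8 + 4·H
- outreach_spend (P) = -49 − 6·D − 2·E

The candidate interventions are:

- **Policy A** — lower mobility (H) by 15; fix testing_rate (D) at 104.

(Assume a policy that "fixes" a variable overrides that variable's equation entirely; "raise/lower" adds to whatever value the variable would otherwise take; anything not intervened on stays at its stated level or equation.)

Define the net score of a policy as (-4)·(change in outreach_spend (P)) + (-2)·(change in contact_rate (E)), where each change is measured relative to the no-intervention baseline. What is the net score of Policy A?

Baseline:
  B = 70
  D = 105 − 5·70 = -245
  H = 168 + 4·70 = 448
  E = -8 + 4·448 = 1784
  P = -49 − 6·(-245) − 2·1784 = -2147
Policy A (H − 15, D := 104):
  B = 70
  D = 104
  H = 168 + 4·70 (−15 from intervention) = 433
  E = -8 + 4·433 = 1724
  P = -49 − 6·104 − 2·1724 = -4121
ΔP = -4121 − (-2147) = -1974; ΔE = 1724 − 1784 = -60
Score = (-4)·(-1974) + (-2)·(-60) = 8016

8016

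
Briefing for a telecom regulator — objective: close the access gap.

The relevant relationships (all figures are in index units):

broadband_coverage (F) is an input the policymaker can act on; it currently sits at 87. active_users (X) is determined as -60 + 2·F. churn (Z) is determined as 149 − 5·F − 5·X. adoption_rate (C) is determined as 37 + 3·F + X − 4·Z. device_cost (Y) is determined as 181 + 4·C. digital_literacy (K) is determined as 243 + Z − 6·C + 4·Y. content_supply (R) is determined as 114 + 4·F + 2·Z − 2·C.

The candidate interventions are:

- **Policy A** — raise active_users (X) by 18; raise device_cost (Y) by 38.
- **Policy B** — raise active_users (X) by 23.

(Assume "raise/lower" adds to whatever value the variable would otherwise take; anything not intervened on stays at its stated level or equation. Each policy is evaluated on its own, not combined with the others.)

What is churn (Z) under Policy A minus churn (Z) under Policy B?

Policy A (X + 18, Y + 38):
  F = 87
  X = -60 + 2·87 (+18 from intervention) = 132
  Z = 149 − 5·87 − 5·132 = -946
Policy B (X + 23):
  F = 87
  X = -60 + 2·87 (+23 from intervention) = 137
  Z = 149 − 5·87 − 5·137 = -971
Z: -946 − (-971) = 25

25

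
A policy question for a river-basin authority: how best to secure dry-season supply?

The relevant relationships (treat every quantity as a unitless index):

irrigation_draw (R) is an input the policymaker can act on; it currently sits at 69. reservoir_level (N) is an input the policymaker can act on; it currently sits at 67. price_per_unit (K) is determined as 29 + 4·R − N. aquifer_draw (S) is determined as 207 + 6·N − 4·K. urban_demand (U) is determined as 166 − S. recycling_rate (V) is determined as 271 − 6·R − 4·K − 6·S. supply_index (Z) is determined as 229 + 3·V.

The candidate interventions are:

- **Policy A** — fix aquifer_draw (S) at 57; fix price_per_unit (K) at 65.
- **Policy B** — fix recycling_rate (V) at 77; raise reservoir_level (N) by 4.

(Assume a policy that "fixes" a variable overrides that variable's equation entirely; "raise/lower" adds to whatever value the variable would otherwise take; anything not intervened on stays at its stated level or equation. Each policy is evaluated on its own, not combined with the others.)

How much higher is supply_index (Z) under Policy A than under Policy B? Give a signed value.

Policy A (S := 57, K := 65):
  R = 69
  N = 67
  K = 65
  S = 57
  V = 271 − 6·69 − 4·65 − 6·57 = -745
  Z = 229 + 3·(-745) = -2006
Policy B (V := 77, N + 4):
  R = 69
  N = 67 + 4 = 71
  K = 29 + 4·69 − 71 = 234
  S = 207 + 6·71 − 4·234 = -303
  V = 77
  Z = 229 + 3·77 = 460
Z: -2006 − 460 = -2466

-2466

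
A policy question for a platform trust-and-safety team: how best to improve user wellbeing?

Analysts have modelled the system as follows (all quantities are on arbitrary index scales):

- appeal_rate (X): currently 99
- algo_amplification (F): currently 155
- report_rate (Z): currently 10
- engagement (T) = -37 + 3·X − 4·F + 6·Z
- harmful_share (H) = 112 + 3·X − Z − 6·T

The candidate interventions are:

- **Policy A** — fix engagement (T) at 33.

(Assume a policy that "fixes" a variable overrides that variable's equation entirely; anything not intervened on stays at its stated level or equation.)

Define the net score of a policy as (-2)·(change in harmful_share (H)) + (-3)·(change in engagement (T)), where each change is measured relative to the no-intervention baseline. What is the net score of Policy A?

Baseline:
  X = 99
  F = 155
  Z = 10
  T = -37 + 3·99 − 4·155 + 6·10 = -300
  H = 112 + 3·99 − 10 − 6·(-300) = 2199
Policy A (T := 33):
  X = 99
  F = 155
  Z = 10
  T = 33
  H = 112 + 3·99 − 10 − 6·33 = 201
ΔH = 201 − 2199 = -1998; ΔT = 33 − (-300) = 333
Score = (-2)·(-1998) + (-3)·333 = 2997

2997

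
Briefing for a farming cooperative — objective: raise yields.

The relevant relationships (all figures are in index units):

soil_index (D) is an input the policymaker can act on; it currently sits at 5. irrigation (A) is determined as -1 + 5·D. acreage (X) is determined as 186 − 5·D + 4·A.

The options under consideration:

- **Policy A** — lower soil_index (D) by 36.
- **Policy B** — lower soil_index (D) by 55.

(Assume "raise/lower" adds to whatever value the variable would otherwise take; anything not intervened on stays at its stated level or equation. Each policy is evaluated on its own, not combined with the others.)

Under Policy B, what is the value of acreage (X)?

Policy B (D − 55):
  D = 5 − 55 = -50
  A = -1 + 5·(-50) = -251
  X = 186 − 5·(-50) + 4·(-251) = -568

-568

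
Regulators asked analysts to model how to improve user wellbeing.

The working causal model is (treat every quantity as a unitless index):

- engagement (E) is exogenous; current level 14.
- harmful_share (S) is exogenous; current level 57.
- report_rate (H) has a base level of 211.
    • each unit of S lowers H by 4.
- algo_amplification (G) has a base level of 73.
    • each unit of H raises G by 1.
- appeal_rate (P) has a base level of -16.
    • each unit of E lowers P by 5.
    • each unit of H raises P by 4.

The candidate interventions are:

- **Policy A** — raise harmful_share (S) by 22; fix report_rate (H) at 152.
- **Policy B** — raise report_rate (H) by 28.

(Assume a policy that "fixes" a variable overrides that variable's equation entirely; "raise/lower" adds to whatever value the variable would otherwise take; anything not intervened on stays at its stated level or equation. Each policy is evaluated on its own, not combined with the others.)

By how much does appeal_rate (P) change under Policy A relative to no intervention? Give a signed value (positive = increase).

676

Baseline:
  E = 14
  S = 57
  H = 211 − 4·57 = -17
  P = -16 − 5·14 + 4·(-17) = -154
Policy A (S + 22, H := 152):
  E = 14
  S = 57 + 22 = 79
  H = 152
  P = -16 − 5·14 + 4·152 = 522
Change in P: 522 − (-154) = 676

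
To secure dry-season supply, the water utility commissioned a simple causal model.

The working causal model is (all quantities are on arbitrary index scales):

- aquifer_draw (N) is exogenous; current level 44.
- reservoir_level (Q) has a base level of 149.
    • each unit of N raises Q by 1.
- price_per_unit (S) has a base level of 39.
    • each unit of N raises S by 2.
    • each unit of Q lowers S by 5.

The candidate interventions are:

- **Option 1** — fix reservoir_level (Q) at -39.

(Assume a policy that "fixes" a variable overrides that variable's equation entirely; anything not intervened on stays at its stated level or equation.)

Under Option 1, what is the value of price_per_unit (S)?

322

Option 1 (Q := -39):
  N = 44
  Q = -39
  S = 39 + 2·44 − 5·(-39) = 322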